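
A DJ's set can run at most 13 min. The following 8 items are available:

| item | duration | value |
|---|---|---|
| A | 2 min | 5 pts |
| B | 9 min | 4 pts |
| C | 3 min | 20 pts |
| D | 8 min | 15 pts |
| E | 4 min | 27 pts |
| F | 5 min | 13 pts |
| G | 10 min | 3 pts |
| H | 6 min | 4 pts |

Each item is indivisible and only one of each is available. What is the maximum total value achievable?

60 pts

This is a 0/1 knapsack; check combinations near the capacity.
- C+E+F: duration 3+4+5=12, value 20+27+13=60
- A+C+E: duration 2+3+4=9, value 5+20+27=52
- C+E+H: duration 3+4+6=13, value 20+27+4=51
- C+E: duration 3+4=7, value 20+27=47
Best: 60 pts.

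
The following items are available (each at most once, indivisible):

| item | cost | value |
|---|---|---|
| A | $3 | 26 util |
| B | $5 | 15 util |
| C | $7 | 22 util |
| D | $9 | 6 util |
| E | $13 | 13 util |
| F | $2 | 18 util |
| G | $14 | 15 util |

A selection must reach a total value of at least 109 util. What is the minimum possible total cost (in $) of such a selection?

Subsets with value ≥ 109, sorted by total cost:
- A+B+C+E+F+G: cost 44, value 109
- A+B+C+D+E+F+G: cost 53, value 115
Minimum cost: 44 $.

44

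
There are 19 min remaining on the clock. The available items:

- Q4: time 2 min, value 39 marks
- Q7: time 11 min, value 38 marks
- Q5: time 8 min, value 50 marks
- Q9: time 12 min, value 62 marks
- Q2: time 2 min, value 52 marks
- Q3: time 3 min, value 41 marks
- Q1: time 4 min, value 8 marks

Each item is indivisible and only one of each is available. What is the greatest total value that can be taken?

194 marks

Check high-value combinations within 19 min:
- Q4+Q9+Q2+Q3: time 2+12+2+3=19, value 39+62+52+41=194
- Q4+Q5+Q2+Q3+Q1: time 2+8+2+3+4=19, value 39+50+52+41+8=190
- Q4+Q5+Q2+Q3: time 2+8+2+3=15, value 39+50+52+41=182
Best: 194 marks.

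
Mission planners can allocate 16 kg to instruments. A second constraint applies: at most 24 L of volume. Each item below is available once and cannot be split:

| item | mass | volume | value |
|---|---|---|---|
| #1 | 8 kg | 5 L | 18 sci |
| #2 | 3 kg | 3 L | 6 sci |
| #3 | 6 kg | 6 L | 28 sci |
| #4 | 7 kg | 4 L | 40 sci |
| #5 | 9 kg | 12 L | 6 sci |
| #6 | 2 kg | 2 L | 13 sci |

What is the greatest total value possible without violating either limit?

81 sci

Feasible sets respecting both limits:
- #3+#4+#6: mass 15, volume 12, value 81
- #2+#3+#4: mass 16, volume 13, value 74
- #3+#4: mass 13, volume 10, value 68
Best: 81 sci.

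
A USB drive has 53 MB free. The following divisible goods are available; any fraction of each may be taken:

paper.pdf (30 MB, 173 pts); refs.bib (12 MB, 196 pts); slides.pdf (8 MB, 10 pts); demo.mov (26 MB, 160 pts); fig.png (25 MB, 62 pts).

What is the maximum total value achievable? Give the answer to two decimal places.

442.50

Take in order of value per unit:
- refs.bib (196/12 per unit): all 12 → value 196, running total 196.00
- demo.mov (160/26 per unit): all 26 → value 160, running total 356.00
- paper.pdf (173/30 per unit): 15 of 30 → value 15×173/30 = 86.5000, running total 442.50
Total 442.50.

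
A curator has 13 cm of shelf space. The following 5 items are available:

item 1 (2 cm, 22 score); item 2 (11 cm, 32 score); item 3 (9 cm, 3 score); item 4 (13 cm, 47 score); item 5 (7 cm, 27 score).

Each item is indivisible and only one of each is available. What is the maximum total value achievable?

54 score

Check high-value combinations within 13 cm:
- item 1+item 2: length 2+11=13, value 22+32=54
- item 1+item 5: length 2+7=9, value 22+27=49
- item 4: length 13, value 47
- item 2: length 11, value 32
- item 5: length 7, value 27
Best: 54 score.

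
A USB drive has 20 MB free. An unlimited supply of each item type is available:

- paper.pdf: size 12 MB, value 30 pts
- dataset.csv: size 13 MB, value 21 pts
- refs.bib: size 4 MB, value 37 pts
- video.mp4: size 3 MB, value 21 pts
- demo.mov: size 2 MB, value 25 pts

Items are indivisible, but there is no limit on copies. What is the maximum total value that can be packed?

250 pts

Best value-per-unit is demo.mov at 25/2, and filling with it alone uses size 10×2=20. No mix of the others beats 10×25 = 250.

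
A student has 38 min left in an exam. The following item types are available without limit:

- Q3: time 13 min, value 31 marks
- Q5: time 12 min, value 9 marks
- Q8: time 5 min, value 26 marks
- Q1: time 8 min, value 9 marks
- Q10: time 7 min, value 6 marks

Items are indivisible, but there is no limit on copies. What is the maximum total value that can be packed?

182 marks

Best value-per-unit is Q8 at 26/5, and filling with it alone uses time 7×5=35. No mix of the others beats 7×26 = 182.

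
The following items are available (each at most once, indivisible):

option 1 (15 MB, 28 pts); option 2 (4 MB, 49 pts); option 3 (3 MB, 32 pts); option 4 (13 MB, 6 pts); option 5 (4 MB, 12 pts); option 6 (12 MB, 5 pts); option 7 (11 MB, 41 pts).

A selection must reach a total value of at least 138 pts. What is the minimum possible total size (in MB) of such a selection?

Subsets with value ≥ 138, sorted by total size:
- option 1+option 2+option 3+option 7: size 33, value 150
- option 2+option 3+option 5+option 6+option 7: size 34, value 139
Minimum size: 33 MB.

33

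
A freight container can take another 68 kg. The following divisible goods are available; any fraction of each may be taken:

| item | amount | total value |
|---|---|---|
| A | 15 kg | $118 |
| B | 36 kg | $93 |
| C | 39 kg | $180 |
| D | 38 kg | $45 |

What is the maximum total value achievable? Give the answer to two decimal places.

Take in order of value per unit:
- A (118/15 per unit): all 15 → value 118, running total 118.00
- C (180/39 per unit): all 39 → value 180, running total 298.00
- B (93/36 per unit): 14 of 36 → value 14×93/36 = 36.1667, running total 334.17
Total 334.17.

334.17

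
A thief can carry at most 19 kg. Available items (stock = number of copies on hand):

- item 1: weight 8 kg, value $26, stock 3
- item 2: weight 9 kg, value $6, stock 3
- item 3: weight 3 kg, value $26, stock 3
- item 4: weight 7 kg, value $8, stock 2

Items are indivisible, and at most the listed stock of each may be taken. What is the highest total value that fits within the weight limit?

$104

Top feasible selections:
- 1×item 1 + 3×item 3: weight 17, value 104
- 3×item 3 + 1×item 4: weight 16, value 86
- 1×item 2 + 3×item 3: weight 18, value 84
Best: $104.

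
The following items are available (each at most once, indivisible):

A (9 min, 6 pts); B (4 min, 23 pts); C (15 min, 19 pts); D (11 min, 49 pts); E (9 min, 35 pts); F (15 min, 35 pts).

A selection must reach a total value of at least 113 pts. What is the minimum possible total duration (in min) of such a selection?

33

Subsets with value ≥ 113, sorted by total duration:
- A+B+D+E: duration 33, value 113
- D+E+F: duration 35, value 119
- B+D+E+F: duration 39, value 142
Minimum duration: 33 min.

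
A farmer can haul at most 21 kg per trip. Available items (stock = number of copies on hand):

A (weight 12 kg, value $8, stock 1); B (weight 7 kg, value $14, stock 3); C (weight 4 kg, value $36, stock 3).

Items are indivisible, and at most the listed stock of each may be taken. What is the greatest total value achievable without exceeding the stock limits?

Best selections within weight 21 and stock limits:
- 1×B + 3×C: weight 19, value 122
- 3×C: weight 12, value 108
- 1×B + 2×C: weight 15, value 86
- 1×A + 2×C: weight 20, value 80
Best: $122.

$122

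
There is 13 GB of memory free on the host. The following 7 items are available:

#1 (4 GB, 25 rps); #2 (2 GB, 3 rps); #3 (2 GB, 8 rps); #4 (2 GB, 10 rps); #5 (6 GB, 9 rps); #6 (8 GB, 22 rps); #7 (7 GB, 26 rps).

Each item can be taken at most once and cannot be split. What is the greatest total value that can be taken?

Check high-value combinations within 13 GB:
- #1+#4+#7: memory 4+2+7=13, value 25+10+26=61
- #1+#3+#7: memory 4+2+7=13, value 25+8+26=59
- #1+#2+#7: memory 4+2+7=13, value 25+3+26=54
Best: 61 rps.

61 rps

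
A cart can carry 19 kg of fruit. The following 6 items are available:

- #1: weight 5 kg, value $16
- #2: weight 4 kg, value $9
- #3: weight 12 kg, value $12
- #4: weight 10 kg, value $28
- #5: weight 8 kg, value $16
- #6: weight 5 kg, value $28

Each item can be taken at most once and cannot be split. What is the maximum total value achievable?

Check high-value combinations within 19 kg:
- #2+#4+#6: weight 4+10+5=19, value 9+28+28=65
- #1+#5+#6: weight 5+8+5=18, value 16+16+28=60
- #4+#6: weight 10+5=15, value 28+28=56
- #1+#2+#6: weight 5+4+5=14, value 16+9+28=53
- #2+#5+#6: weight 4+8+5=17, value 9+16+28=53
Best: $65.

$65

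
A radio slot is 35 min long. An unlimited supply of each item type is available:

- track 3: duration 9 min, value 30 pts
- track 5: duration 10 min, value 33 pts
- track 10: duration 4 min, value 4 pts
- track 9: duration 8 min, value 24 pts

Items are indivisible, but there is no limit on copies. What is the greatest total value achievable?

Best value-per-unit is track 3 at 30/9; filling with it alone gives 3×30 = 90.
Optimal mix: 3×track 3 + 1×track 9 → duration 35, value 114.

114 pts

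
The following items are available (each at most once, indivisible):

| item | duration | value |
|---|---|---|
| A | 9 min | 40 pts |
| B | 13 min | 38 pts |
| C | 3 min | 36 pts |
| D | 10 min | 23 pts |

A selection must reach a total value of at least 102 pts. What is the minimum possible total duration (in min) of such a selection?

Subsets with value ≥ 102, sorted by total duration:
- A+B+C: duration 25, value 114
- A+B+C+D: duration 35, value 137
Minimum duration: 25 min.

25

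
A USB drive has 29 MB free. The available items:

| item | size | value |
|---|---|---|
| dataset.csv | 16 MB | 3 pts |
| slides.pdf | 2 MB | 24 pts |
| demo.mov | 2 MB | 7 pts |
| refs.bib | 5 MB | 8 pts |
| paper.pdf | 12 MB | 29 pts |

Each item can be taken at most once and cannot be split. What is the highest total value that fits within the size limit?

68 pts

This is a 0/1 knapsack; check combinations near the capacity.
- slides.pdf+demo.mov+refs.bib+paper.pdf: size 2+2+5+12=21, value 24+7+8+29=68
- slides.pdf+refs.bib+paper.pdf: size 2+5+12=19, value 24+8+29=61
- slides.pdf+demo.mov+paper.pdf: size 2+2+12=16, value 24+7+29=60
Best: 68 pts.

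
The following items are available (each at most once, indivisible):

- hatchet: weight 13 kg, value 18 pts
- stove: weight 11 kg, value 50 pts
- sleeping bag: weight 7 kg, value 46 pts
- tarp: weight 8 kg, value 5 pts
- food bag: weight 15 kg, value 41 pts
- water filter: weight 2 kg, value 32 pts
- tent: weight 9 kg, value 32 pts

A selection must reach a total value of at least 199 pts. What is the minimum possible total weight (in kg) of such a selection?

Subsets with value ≥ 199, sorted by total weight:
- stove+sleeping bag+food bag+water filter+tent: weight 44, value 201
- stove+sleeping bag+tarp+food bag+water filter+tent: weight 52, value 206
Minimum weight: 44 kg.

44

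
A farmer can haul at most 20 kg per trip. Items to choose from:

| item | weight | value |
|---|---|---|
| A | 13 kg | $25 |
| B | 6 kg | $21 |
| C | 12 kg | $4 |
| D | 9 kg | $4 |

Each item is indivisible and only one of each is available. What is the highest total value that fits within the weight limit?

Check high-value combinations within 20 kg:
- A+B: weight 13+6=19, value 25+21=46
- A: weight 13, value 25
- B+D: weight 6+9=15, value 21+4=25
- B+C: weight 6+12=18, value 21+4=25
Best: $46.

$46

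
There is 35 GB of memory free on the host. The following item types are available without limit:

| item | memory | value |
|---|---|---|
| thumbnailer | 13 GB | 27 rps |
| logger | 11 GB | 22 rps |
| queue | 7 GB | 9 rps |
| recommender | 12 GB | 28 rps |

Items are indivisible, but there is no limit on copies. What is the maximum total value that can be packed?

78 rps

Best value-per-unit is recommender at 28/12; filling with it alone gives 2×28 = 56.
Optimal mix: 1×logger + 2×recommender → memory 35, value 78.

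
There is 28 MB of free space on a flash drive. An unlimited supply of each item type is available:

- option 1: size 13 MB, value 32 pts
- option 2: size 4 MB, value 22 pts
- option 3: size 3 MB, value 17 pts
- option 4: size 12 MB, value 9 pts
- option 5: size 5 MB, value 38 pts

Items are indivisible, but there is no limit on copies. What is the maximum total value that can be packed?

207 pts

Best value-per-unit is option 5 at 38/5; filling with it alone gives 5×38 = 190.
Optimal mix: 1×option 3 + 5×option 5 → size 28, value 207.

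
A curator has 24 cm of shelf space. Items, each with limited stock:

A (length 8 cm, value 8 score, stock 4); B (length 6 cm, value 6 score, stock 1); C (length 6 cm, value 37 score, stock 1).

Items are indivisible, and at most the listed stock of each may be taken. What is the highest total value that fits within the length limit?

53 score

Best selections within length 24 and stock limits:
- 2×A + 1×C: length 22, value 53
- 1×A + 1×B + 1×C: length 20, value 51
Best: 53 score.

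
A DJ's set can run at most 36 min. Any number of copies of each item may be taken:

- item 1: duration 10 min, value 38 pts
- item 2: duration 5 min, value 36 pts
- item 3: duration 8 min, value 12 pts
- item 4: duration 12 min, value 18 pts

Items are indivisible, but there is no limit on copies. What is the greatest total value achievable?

Best value-per-unit is item 2 at 36/5, and filling with it alone uses duration 7×5=35. No mix of the others beats 7×36 = 252.

252 pts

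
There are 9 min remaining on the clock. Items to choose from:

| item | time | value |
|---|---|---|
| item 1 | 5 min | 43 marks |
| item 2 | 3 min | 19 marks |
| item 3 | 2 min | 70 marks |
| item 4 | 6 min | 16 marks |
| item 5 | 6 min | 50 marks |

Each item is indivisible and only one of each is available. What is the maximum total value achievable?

Check high-value combinations within 9 min:
- item 3+item 5: time 2+6=8, value 70+50=120
- item 1+item 3: time 5+2=7, value 43+70=113
- item 2+item 3: time 3+2=5, value 19+70=89
- item 3+item 4: time 2+6=8, value 70+16=86
- item 3: time 2, value 70
Best: 120 marks.

120 marks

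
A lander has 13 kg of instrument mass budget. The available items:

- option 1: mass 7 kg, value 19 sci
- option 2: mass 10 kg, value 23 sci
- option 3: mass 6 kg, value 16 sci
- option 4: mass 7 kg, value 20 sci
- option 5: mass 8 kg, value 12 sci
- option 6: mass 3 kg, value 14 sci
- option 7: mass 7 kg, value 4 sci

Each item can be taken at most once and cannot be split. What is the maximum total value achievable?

37 sci

Check high-value combinations within 13 kg:
- option 2+option 6: mass 10+3=13, value 23+14=37
- option 3+option 4: mass 6+7=13, value 16+20=36
- option 1+option 3: mass 7+6=13, value 19+16=35
- option 4+option 6: mass 7+3=10, value 20+14=34
- option 1+option 6: mass 7+3=10, value 19+14=33
Best: 37 sci.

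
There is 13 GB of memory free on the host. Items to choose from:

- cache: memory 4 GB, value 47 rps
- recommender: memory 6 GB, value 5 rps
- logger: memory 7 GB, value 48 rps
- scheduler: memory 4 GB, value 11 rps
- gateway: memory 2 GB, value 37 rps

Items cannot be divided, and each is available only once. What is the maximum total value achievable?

Check high-value combinations within 13 GB:
- cache+logger+gateway: memory 4+7+2=13, value 47+48+37=132
- logger+scheduler+gateway: memory 7+4+2=13, value 48+11+37=96
- cache+scheduler+gateway: memory 4+4+2=10, value 47+11+37=95
- cache+logger: memory 4+7=11, value 47+48=95
Best: 132 rps.

132 rps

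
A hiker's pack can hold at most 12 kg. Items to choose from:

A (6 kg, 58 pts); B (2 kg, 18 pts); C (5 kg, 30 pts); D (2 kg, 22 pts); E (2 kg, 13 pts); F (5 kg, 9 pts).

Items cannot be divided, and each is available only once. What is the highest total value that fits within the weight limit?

111 pts

Check high-value combinations within 12 kg:
- A+B+D+E: weight 6+2+2+2=12, value 58+18+22+13=111
- A+B+D: weight 6+2+2=10, value 58+18+22=98
- A+D+E: weight 6+2+2=10, value 58+22+13=93
- A+B+E: weight 6+2+2=10, value 58+18+13=89
- A+C: weight 6+5=11, value 58+30=88
Best: 111 pts.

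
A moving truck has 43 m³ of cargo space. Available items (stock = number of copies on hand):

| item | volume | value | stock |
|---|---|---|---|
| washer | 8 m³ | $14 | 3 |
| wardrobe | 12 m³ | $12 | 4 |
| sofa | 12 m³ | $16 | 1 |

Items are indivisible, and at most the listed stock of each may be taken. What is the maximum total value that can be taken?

Top feasible selections:
- 3×washer + 1×sofa: volume 36, value 58
- 2×washer + 1×wardrobe + 1×sofa: volume 40, value 56
- 3×washer + 1×wardrobe: volume 36, value 54
- 2×washer + 2×wardrobe: volume 40, value 52
Best: $58.

$58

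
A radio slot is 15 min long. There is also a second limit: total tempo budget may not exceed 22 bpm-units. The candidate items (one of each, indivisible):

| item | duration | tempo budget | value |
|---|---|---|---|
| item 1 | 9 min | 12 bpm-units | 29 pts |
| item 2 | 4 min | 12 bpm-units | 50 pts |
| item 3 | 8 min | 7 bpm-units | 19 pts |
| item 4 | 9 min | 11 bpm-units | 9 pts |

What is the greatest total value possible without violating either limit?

69 pts

Feasible sets respecting both limits:
- item 2+item 3: duration 12, tempo budget 19, value 69
- item 2: duration 4, tempo budget 12, value 50
- item 1: duration 9, tempo budget 12, value 29
- item 3: duration 8, tempo budget 7, value 19
Best: 69 pts.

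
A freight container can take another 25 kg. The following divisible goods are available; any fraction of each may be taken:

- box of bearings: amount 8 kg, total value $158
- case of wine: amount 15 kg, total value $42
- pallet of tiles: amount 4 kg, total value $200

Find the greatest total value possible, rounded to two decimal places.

Take in order of value per unit:
- pallet of tiles (200/4 per unit): all 4 → value 200, running total 200.00
- box of bearings (158/8 per unit): all 8 → value 158, running total 358.00
- case of wine (42/15 per unit): 13 of 15 → value 13×42/15 = 36.4000, running total 394.40
Total 394.40.

394.40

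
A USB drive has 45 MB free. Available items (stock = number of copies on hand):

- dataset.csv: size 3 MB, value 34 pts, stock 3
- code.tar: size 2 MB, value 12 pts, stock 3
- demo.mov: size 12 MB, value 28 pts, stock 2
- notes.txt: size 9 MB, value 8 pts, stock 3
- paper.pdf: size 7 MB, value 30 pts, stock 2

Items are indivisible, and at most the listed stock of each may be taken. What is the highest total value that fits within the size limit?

Best selections within size 45 and stock limits:
- 3×dataset.csv + 3×code.tar + 1×demo.mov + 2×paper.pdf: size 41, value 226
- 3×dataset.csv + 2×code.tar + 1×demo.mov + 2×paper.pdf: size 39, value 214
Best: 226 pts.

226 pts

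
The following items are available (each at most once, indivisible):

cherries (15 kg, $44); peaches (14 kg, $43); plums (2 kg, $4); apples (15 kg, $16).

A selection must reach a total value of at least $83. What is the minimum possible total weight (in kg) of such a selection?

29

Subsets with value ≥ 83, sorted by total weight:
- cherries+peaches: weight 29, value 87
- cherries+peaches+plums: weight 31, value 91
- cherries+peaches+apples: weight 44, value 103
Minimum weight: 29 kg.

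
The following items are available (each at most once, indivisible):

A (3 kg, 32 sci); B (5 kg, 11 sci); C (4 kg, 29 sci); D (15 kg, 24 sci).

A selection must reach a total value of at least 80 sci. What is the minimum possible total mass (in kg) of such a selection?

Subsets with value ≥ 80, sorted by total mass:
- A+C+D: mass 22, value 85
- A+B+C+D: mass 27, value 96
Minimum mass: 22 kg.

22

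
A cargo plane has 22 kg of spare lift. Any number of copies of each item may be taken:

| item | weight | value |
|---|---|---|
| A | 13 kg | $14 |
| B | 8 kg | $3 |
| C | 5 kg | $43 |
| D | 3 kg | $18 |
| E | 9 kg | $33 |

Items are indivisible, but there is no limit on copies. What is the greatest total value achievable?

Best value-per-unit is C at 43/5, and filling with it alone uses weight 4×5=20. No mix of the others beats 4×43 = 172.

$172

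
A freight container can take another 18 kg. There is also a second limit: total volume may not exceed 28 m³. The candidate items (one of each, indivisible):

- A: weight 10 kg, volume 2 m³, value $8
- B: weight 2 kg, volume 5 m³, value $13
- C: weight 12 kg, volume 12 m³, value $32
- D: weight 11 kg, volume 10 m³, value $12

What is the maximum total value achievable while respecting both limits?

$45

Feasible sets respecting both limits:
- B+C: weight 14, volume 17, value 45
- C: weight 12, volume 12, value 32
- B+D: weight 13, volume 15, value 25
- A+B: weight 12, volume 7, value 21
Best: $45.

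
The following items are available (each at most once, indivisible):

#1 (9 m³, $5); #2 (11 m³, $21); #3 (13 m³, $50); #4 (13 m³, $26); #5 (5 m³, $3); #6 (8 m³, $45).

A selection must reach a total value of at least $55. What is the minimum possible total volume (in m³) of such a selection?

19

Subsets with value ≥ 55, sorted by total volume:
- #2+#6: volume 19, value 66
- #3+#6: volume 21, value 95
- #4+#6: volume 21, value 71
- #1+#3: volume 22, value 55
Minimum volume: 19 m³.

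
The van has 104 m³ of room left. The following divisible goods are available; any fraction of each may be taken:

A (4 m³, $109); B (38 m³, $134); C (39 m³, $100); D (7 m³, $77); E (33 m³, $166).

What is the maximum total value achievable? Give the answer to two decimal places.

542.41

Take in order of value per unit:
- A (109/4 per unit): all 4 → value 109, running total 109.00
- D (77/7 per unit): all 7 → value 77, running total 186.00
- E (166/33 per unit): all 33 → value 166, running total 352.00
- B (134/38 per unit): all 38 → value 134, running total 486.00
- C (100/39 per unit): 22 of 39 → value 22×100/39 = 56.4103, running total 542.41
Total 542.41.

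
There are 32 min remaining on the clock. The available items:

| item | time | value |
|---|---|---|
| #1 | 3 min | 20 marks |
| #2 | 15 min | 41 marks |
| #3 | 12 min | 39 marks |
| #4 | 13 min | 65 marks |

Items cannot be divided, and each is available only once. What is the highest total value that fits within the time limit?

126 marks

Check high-value combinations within 32 min:
- #1+#2+#4: time 3+15+13=31, value 20+41+65=126
- #1+#3+#4: time 3+12+13=28, value 20+39+65=124
- #2+#4: time 15+13=28, value 41+65=106
- #3+#4: time 12+13=25, value 39+65=104
Best: 126 marks.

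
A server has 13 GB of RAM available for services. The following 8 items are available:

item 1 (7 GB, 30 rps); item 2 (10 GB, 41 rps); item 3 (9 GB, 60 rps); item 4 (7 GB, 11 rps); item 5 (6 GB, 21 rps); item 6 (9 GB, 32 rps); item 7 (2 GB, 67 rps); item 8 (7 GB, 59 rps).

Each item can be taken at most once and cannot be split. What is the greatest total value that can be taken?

127 rps

Check high-value combinations within 13 GB:
- item 3+item 7: memory 9+2=11, value 60+67=127
- item 7+item 8: memory 2+7=9, value 67+59=126
- item 2+item 7: memory 10+2=12, value 41+67=108
- item 6+item 7: memory 9+2=11, value 32+67=99
- item 1+item 7: memory 7+2=9, value 30+67=97
Best: 127 rps.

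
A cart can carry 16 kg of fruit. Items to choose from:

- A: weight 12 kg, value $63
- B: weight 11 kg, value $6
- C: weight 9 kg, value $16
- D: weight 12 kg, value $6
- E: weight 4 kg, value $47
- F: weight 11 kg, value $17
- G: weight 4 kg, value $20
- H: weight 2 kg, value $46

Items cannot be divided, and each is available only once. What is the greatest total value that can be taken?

$113

Check high-value combinations within 16 kg:
- E+G+H: weight 4+4+2=10, value 47+20+46=113
- A+E: weight 12+4=16, value 63+47=110
- A+H: weight 12+2=14, value 63+46=109
- C+E+H: weight 9+4+2=15, value 16+47+46=109
Best: $113.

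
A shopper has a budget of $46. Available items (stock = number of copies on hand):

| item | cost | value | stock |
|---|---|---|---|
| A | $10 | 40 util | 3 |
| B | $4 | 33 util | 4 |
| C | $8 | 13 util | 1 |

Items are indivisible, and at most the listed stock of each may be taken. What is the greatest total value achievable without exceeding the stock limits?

252 util

Best selections within cost 46 and stock limits:
- 3×A + 4×B: cost 46, value 252
- 2×A + 4×B + 1×C: cost 44, value 225
- 3×A + 3×B: cost 42, value 219
Best: 252 util.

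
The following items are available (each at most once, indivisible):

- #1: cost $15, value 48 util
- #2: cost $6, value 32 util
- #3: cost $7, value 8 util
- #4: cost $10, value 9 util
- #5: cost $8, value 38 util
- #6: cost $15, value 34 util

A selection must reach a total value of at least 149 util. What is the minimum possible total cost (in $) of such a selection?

Subsets with value ≥ 149, sorted by total cost:
- #1+#2+#5+#6: cost 44, value 152
- #1+#2+#3+#5+#6: cost 51, value 160
- #1+#2+#4+#5+#6: cost 54, value 161
Minimum cost: 44 $.

44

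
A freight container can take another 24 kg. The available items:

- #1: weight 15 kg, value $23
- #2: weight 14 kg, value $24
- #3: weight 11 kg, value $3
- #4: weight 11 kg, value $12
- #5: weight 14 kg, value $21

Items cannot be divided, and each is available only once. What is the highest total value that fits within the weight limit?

$24

This is a 0/1 knapsack; check combinations near the capacity.
- #2: weight 14, value 24
- #1: weight 15, value 23
- #5: weight 14, value 21
Best: $24.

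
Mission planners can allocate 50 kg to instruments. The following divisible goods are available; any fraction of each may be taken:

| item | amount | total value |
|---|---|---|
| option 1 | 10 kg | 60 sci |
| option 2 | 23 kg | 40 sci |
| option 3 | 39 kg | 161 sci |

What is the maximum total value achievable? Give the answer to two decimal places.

222.74

Take in order of value per unit:
- option 1 (60/10 per unit): all 10 → value 60, running total 60.00
- option 3 (161/39 per unit): all 39 → value 161, running total 221.00
- option 2 (40/23 per unit): 1 of 23 → value 1×40/23 = 1.7391, running total 222.74
Total 222.74.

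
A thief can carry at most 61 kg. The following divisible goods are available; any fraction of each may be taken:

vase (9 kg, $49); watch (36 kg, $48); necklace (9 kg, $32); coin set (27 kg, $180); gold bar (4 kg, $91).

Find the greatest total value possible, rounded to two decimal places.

368.00

Take in order of value per unit:
- gold bar (91/4 per unit): all 4 → value 91, running total 91.00
- coin set (180/27 per unit): all 27 → value 180, running total 271.00
- vase (49/9 per unit): all 9 → value 49, running total 320.00
- necklace (32/9 per unit): all 9 → value 32, running total 352.00
- watch (48/36 per unit): 12 of 36 → value 12×48/36 = 16.0000, running total 368.00
Total 368.00.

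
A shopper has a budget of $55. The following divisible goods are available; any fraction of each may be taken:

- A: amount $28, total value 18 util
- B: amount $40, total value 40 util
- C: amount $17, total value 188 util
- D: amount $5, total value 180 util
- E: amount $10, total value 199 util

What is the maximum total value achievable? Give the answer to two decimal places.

590.00

Take in order of value per unit:
- D (180/5 per unit): all 5 → value 180, running total 180.00
- E (199/10 per unit): all 10 → value 199, running total 379.00
- C (188/17 per unit): all 17 → value 188, running total 567.00
- B (40/40 per unit): 23 of 40 → value 23×40/40 = 23.0000, running total 590.00
Total 590.00.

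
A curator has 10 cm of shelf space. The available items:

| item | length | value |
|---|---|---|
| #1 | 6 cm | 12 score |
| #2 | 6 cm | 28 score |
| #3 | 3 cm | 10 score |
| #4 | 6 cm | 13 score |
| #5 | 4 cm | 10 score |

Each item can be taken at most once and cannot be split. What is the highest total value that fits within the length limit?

Check high-value combinations within 10 cm:
- #2+#3: length 6+3=9, value 28+10=38
- #2+#5: length 6+4=10, value 28+10=38
- #2: length 6, value 28
- #3+#4: length 3+6=9, value 10+13=23
- #4+#5: length 6+4=10, value 13+10=23
Best: 38 score.

38 score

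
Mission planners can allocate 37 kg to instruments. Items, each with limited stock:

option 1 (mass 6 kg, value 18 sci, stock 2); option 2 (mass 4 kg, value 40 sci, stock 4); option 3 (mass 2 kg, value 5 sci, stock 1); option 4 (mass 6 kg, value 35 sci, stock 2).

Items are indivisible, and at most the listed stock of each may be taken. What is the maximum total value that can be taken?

253 sci

Top feasible selections:
- 1×option 1 + 4×option 2 + 1×option 3 + 2×option 4: mass 36, value 253
- 1×option 1 + 4×option 2 + 2×option 4: mass 34, value 248
- 2×option 1 + 4×option 2 + 1×option 3 + 1×option 4: mass 36, value 236
Best: 253 sci.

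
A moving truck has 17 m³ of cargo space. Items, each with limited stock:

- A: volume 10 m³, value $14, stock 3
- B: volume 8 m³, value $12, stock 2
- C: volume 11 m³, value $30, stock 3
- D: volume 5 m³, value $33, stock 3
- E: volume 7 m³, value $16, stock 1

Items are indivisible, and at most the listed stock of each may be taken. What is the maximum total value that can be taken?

$99

Best selections within volume 17 and stock limits:
- 3×D: volume 15, value 99
- 2×D + 1×E: volume 17, value 82
Best: $99.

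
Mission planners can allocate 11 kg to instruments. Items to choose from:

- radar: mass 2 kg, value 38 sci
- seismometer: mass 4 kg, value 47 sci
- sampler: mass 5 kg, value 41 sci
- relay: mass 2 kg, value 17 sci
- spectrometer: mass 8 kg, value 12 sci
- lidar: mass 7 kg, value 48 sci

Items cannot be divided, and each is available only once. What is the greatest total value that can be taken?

Check high-value combinations within 11 kg:
- radar+seismometer+sampler: mass 2+4+5=11, value 38+47+41=126
- seismometer+sampler+relay: mass 4+5+2=11, value 47+41+17=105
- radar+relay+lidar: mass 2+2+7=11, value 38+17+48=103
Best: 126 sci.

126 sci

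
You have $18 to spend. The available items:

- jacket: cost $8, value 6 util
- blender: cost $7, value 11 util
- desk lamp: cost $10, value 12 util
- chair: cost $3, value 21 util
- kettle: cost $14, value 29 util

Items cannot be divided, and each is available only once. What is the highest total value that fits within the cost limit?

Check high-value combinations within $18:
- chair+kettle: cost 3+14=17, value 21+29=50
- jacket+blender+chair: cost 8+7+3=18, value 6+11+21=38
- desk lamp+chair: cost 10+3=13, value 12+21=33
- blender+chair: cost 7+3=10, value 11+21=32
- kettle: cost 14, value 29
Best: 50 util.

50 util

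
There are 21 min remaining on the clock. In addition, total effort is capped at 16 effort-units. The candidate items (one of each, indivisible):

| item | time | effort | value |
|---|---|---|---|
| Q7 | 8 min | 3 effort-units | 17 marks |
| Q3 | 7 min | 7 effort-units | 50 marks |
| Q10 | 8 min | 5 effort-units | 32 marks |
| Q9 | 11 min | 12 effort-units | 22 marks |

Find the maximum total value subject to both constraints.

82 marks

Feasible sets respecting both limits:
- Q3+Q10: time 15, effort 12, value 82
- Q7+Q3: time 15, effort 10, value 67
- Q3: time 7, effort 7, value 50
Best: 82 marks.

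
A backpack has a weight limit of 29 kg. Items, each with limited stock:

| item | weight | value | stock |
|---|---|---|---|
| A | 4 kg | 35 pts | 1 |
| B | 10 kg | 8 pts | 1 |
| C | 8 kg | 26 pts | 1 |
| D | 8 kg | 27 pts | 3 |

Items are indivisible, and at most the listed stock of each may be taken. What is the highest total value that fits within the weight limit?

116 pts

Best selections within weight 29 and stock limits:
- 1×A + 3×D: weight 28, value 116
- 1×A + 1×C + 2×D: weight 28, value 115
- 1×A + 2×D: weight 20, value 89
Best: 116 pts.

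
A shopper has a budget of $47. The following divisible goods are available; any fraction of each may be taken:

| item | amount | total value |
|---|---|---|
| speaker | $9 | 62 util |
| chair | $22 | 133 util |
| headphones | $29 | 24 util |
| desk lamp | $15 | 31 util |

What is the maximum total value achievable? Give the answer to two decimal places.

226.83

Take in order of value per unit:
- speaker (62/9 per unit): all 9 → value 62, running total 62.00
- chair (133/22 per unit): all 22 → value 133, running total 195.00
- desk lamp (31/15 per unit): all 15 → value 31, running total 226.00
- headphones (24/29 per unit): 1 of 29 → value 1×24/29 = 0.8276, running total 226.83
Total 226.83.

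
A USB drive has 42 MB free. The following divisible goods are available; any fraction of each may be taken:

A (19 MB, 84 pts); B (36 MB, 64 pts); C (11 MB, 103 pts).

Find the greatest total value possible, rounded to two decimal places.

Take in order of value per unit:
- C (103/11 per unit): all 11 → value 103, running total 103.00
- A (84/19 per unit): all 19 → value 84, running total 187.00
- B (64/36 per unit): 12 of 36 → value 12×64/36 = 21.3333, running total 208.33
Total 208.33.

208.33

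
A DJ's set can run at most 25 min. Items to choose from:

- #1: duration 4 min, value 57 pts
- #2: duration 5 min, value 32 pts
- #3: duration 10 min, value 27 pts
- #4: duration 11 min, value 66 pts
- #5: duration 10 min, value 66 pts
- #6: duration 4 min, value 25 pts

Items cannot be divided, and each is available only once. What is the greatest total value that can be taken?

189 pts

Check high-value combinations within 25 min:
- #1+#4+#5: duration 4+11+10=25, value 57+66+66=189
- #1+#2+#5+#6: duration 4+5+10+4=23, value 57+32+66+25=180
- #1+#2+#4+#6: duration 4+5+11+4=24, value 57+32+66+25=180
Best: 189 pts.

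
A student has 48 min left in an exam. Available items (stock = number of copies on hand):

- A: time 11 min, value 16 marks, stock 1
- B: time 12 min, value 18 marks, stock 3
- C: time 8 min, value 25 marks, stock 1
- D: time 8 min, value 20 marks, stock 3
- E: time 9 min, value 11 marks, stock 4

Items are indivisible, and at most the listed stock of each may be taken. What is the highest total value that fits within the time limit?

103 marks

Top feasible selections:
- 1×B + 1×C + 3×D: time 44, value 103
- 1×A + 1×C + 3×D: time 43, value 101
Best: 103 marks.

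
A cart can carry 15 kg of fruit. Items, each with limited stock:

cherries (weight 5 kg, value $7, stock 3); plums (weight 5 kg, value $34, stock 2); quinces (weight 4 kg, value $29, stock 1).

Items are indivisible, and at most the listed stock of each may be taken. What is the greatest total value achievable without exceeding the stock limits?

Best selections within weight 15 and stock limits:
- 2×plums + 1×quinces: weight 14, value 97
- 1×cherries + 2×plums: weight 15, value 75
- 1×cherries + 1×plums + 1×quinces: weight 14, value 70
Best: $97.

$97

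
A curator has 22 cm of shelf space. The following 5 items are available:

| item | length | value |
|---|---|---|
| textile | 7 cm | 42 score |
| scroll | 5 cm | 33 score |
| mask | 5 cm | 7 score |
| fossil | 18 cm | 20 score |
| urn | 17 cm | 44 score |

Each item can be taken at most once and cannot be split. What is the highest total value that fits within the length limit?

82 score

Check high-value combinations within 22 cm:
- textile+scroll+mask: length 7+5+5=17, value 42+33+7=82
- scroll+urn: length 5+17=22, value 33+44=77
- textile+scroll: length 7+5=12, value 42+33=75
Best: 82 score.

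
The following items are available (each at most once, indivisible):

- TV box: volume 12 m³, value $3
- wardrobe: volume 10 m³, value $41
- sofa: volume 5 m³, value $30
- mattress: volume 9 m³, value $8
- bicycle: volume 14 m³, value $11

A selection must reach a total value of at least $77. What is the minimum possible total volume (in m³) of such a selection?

Subsets with value ≥ 77, sorted by total volume:
- wardrobe+sofa+mattress: volume 24, value 79
- wardrobe+sofa+bicycle: volume 29, value 82
- TV box+wardrobe+sofa+mattress: volume 36, value 82
Minimum volume: 24 m³.

24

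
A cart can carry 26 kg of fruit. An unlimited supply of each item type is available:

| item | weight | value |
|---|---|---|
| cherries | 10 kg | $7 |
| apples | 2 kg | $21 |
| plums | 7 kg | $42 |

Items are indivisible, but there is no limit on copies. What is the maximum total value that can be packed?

$273

Best value-per-unit is apples at 21/2, and filling with it alone uses weight 13×2=26. No mix of the others beats 13×21 = 273.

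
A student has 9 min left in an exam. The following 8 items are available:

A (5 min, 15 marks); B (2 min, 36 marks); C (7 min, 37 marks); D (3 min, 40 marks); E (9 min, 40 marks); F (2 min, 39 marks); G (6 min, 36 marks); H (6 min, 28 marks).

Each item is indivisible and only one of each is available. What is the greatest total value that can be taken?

Check high-value combinations within 9 min:
- B+D+F: time 2+3+2=7, value 36+40+39=115
- A+B+F: time 5+2+2=9, value 15+36+39=90
- D+F: time 3+2=5, value 40+39=79
- B+D: time 2+3=5, value 36+40=76
Best: 115 marks.

115 marks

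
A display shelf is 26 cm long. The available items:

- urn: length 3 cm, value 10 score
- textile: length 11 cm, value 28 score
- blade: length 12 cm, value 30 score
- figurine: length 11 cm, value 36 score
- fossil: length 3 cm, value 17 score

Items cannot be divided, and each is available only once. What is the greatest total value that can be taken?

83 score

This is a 0/1 knapsack; check combinations near the capacity.
- blade+figurine+fossil: length 12+11+3=26, value 30+36+17=83
- textile+figurine+fossil: length 11+11+3=25, value 28+36+17=81
- urn+blade+figurine: length 3+12+11=26, value 10+30+36=76
Best: 83 score.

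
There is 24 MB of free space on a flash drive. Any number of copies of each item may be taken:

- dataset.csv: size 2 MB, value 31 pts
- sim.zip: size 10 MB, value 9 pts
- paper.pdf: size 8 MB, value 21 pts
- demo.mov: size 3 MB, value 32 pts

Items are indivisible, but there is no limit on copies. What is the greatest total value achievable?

Best value-per-unit is dataset.csv at 31/2, and filling with it alone uses size 12×2=24. No mix of the others beats 12×31 = 372.

372 pts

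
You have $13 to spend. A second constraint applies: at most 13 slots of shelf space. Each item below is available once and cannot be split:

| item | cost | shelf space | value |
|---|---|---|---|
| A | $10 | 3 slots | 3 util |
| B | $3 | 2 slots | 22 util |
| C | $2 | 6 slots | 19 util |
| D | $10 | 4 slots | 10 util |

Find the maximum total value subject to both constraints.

41 util

Feasible sets respecting both limits:
- B+C: cost 5, shelf space 8, value 41
- B+D: cost 13, shelf space 6, value 32
- C+D: cost 12, shelf space 10, value 29
Best: 41 util.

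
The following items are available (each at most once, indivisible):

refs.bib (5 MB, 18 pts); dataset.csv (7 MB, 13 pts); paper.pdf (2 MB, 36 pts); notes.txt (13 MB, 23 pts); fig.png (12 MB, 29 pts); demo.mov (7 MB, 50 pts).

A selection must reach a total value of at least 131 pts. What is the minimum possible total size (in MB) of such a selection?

26

Subsets with value ≥ 131, sorted by total size:
- refs.bib+paper.pdf+fig.png+demo.mov: size 26, value 133
- refs.bib+dataset.csv+paper.pdf+fig.png+demo.mov: size 33, value 146
Minimum size: 26 MB.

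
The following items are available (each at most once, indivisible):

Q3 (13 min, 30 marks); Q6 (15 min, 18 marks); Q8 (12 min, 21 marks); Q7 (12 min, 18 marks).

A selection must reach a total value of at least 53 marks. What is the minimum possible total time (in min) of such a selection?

Subsets with value ≥ 53, sorted by total time:
- Q3+Q8+Q7: time 37, value 69
- Q6+Q8+Q7: time 39, value 57
- Q3+Q6+Q8: time 40, value 69
- Q3+Q6+Q7: time 40, value 66
Minimum time: 37 min.

37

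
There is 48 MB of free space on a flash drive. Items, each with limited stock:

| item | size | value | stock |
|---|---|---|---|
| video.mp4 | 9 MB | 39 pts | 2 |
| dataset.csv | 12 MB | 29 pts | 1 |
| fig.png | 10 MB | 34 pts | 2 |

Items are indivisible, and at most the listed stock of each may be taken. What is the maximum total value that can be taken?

Top feasible selections:
- 2×video.mp4 + 2×fig.png: size 38, value 146
- 2×video.mp4 + 1×dataset.csv + 1×fig.png: size 40, value 141
- 1×video.mp4 + 1×dataset.csv + 2×fig.png: size 41, value 136
- 2×video.mp4 + 1×fig.png: size 28, value 112
Best: 146 pts.

146 pts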